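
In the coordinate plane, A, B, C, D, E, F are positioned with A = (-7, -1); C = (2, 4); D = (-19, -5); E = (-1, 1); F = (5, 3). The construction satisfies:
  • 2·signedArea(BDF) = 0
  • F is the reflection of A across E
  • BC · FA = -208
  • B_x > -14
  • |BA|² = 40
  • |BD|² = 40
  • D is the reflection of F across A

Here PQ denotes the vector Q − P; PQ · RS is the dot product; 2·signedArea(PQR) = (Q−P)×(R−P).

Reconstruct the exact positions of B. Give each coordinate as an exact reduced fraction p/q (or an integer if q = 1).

B = (-13, -3)

1. B_x = -13  [2·signedArea(BDF) = 0 ∩ BC · FA = -208]
2. B_y = -3  [2·signedArea(BDF) = 0 ∩ BC · FA = -208]
   → B = (-13, -3)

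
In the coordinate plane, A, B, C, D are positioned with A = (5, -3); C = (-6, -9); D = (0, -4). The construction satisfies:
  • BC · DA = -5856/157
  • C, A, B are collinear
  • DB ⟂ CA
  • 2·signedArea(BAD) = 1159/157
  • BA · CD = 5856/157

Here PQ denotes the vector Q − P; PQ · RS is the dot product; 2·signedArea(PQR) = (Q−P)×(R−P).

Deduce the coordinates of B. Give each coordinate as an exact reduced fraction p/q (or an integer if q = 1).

1. B_x = 114/157  [C, A, B are collinear ∩ DB ⟂ CA]
2. B_y = -837/157  [C, A, B are collinear ∩ DB ⟂ CA]
   → B = (114/157, -837/157)

B = (114/157, -837/157)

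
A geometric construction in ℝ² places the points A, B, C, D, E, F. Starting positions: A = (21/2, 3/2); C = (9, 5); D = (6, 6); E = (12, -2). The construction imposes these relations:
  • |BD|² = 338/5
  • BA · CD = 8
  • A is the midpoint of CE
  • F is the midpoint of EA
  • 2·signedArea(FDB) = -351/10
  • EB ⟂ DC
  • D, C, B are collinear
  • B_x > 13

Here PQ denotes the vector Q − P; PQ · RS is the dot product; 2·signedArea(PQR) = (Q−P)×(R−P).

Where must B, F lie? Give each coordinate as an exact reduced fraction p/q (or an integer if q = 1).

B = (69/5, 17/5)
F = (45/4, -1/4)

1. B_x = 69/5  [D, C, B are collinear ∩ EB ⟂ DC]
2. B_y = 17/5  [D, C, B are collinear ∩ EB ⟂ DC]
   → B = (69/5, 17/5)
3. F_x = 45/4  [F is the midpoint of EA]
4. F_y = -1/4  [F is the midpoint of EA]
   → F = (45/4, -1/4)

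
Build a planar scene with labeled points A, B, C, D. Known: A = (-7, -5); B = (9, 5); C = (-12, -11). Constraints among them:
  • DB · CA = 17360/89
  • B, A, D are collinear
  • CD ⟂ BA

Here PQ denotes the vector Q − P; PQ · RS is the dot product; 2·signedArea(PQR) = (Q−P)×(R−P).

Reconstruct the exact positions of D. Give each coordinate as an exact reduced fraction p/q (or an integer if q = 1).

1. D_x = -1183/89  [B, A, D are collinear ∩ CD ⟂ BA]
2. D_y = -795/89  [B, A, D are collinear ∩ CD ⟂ BA]
   → D = (-1183/89, -795/89)

D = (-1183/89, -795/89)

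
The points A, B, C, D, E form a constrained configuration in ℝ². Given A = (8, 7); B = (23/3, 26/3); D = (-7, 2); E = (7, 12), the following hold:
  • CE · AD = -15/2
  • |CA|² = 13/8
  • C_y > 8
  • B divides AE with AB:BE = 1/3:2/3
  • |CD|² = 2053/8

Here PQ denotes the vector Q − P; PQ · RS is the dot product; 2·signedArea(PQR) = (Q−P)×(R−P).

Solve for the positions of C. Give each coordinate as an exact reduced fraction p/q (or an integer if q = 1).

C = (31/4, 33/4)

1. C_x = 31/4  [line 15·x + 5·y + -315/2 = 0 ∩ |CD|² = 2053/8]
2. C_y = 33/4  [line 15·x + 5·y + -315/2 = 0 ∩ |CD|² = 2053/8]
   → C = (31/4, 33/4)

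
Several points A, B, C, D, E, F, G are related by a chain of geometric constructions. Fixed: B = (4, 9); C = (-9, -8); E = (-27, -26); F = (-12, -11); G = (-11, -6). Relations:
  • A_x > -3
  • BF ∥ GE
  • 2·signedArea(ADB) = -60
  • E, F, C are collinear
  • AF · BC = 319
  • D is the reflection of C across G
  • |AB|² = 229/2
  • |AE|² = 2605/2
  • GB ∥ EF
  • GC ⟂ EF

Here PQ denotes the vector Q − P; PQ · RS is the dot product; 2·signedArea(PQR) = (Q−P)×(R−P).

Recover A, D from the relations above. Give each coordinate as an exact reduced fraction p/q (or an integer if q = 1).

A = (-5/2, 1/2)
D = (-13, -4)

1. A_x = -5/2  [line 13·x + 17·y + 24 = 0 ∩ |AE|² = 2605/2]
2. A_y = 1/2  [line 13·x + 17·y + 24 = 0 ∩ |AE|² = 2605/2]
   → A = (-5/2, 1/2)
3. D_x = -13  [2·signedArea(ADB) = -60 ∩ D is the reflection of C across G]
4. D_y = -4  [2·signedArea(ADB) = -60 ∩ D is the reflection of C across G]
   → D = (-13, -4)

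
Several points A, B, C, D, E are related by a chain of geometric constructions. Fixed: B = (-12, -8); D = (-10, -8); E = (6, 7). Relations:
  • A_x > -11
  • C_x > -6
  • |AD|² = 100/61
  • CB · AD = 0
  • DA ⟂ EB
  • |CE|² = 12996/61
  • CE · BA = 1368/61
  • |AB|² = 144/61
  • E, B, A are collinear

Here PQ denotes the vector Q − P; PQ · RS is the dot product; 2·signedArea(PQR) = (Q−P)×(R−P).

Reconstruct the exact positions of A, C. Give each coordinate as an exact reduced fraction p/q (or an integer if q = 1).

1. A_x = -660/61  [E, B, A are collinear ∩ DA ⟂ EB]
2. A_y = -428/61  [E, B, A are collinear ∩ DA ⟂ EB]
   → A = (-660/61, -428/61)
3. C_x = -318/61  [CB · AD = 0 ∩ CE · BA = 1368/61]
4. C_y = -143/61  [CB · AD = 0 ∩ CE · BA = 1368/61]
   → C = (-318/61, -143/61)

A = (-660/61, -428/61)
C = (-318/61, -143/61)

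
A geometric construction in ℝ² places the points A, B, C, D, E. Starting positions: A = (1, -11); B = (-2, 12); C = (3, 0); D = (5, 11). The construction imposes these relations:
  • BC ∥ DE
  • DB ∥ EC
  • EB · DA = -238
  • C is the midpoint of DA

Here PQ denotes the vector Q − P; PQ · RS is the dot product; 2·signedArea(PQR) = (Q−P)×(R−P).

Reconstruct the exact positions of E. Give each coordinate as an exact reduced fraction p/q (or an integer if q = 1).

E = (10, -1)

1. E_x = 10  [DB ∥ EC ∩ BC ∥ DE]
2. E_y = -1  [DB ∥ EC ∩ BC ∥ DE]
   → E = (10, -1)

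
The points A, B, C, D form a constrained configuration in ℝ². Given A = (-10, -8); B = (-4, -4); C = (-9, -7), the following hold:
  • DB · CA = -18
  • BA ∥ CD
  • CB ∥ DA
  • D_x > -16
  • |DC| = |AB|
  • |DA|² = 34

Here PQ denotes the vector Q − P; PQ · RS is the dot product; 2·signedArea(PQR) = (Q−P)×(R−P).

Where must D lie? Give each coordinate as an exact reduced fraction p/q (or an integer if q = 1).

D = (-15, -11)

1. D_x = -15  [CB ∥ DA ∩ BA ∥ CD]
2. D_y = -11  [CB ∥ DA ∩ BA ∥ CD]
   → D = (-15, -11)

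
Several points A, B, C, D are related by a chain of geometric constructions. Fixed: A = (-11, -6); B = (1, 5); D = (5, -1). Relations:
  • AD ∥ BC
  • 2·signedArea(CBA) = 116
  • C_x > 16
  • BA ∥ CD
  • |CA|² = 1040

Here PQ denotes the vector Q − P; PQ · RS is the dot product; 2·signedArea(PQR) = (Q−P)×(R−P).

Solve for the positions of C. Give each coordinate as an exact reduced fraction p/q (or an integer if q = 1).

1. C_x = 17  [BA ∥ CD ∩ AD ∥ BC]
2. C_y = 10  [BA ∥ CD ∩ AD ∥ BC]
   → C = (17, 10)

C = (17, 10)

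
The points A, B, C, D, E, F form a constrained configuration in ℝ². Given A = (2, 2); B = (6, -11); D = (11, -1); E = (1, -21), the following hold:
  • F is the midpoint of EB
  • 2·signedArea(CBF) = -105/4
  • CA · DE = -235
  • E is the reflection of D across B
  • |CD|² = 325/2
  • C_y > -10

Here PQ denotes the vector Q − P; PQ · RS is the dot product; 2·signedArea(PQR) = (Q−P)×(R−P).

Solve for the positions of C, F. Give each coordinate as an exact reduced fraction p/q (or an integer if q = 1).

C = (3/2, -19/2)
F = (7/2, -16)

1. C_x = 3/2  [line 10·x + 20·y + 175 = 0 ∩ |CD|² = 325/2]
2. C_y = -19/2  [line 10·x + 20·y + 175 = 0 ∩ |CD|² = 325/2]
   → C = (3/2, -19/2)
3. F_x = 7/2  [2·signedArea(CBF) = -105/4 ∩ F is the midpoint of EB]
4. F_y = -16  [2·signedArea(CBF) = -105/4 ∩ F is the midpoint of EB]
   → F = (7/2, -16)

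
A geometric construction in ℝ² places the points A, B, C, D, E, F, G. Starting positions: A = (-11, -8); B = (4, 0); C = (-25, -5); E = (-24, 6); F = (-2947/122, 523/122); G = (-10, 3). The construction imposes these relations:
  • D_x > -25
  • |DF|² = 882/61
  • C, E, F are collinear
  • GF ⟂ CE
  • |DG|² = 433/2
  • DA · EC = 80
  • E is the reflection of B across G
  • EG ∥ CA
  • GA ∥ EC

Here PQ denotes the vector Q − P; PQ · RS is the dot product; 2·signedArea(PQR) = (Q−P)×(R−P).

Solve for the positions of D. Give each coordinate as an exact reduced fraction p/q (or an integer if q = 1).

1. D_x = -49/2  [line 1·x + 11·y + 19 = 0 ∩ |DF|² = 882/61]
2. D_y = 1/2  [line 1·x + 11·y + 19 = 0 ∩ |DF|² = 882/61]
   → D = (-49/2, 1/2)

D = (-49/2, 1/2)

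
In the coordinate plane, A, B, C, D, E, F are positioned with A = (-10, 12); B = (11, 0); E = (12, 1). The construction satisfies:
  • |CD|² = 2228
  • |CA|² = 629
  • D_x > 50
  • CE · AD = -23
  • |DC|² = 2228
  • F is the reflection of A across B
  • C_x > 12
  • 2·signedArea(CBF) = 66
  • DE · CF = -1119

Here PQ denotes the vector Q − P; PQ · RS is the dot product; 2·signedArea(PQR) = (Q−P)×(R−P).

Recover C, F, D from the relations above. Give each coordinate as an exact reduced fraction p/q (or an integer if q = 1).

1. F_x = 32  [F is the reflection of A across B]
2. F_y = -12  [F is the reflection of A across B]
   → F = (32, -12)
3. C_x = 13  [line 12·x + 21·y + -198 = 0 ∩ |CA|² = 629]
4. C_y = 2  [line 12·x + 21·y + -198 = 0 ∩ |CA|² = 629]
   → C = (13, 2)
5. D_x = 51  [DE · CF = -1119 ∩ CE · AD = -23]
6. D_y = -26  [DE · CF = -1119 ∩ CE · AD = -23]
   → D = (51, -26)

C = (13, 2)
D = (51, -26)
F = (32, -12)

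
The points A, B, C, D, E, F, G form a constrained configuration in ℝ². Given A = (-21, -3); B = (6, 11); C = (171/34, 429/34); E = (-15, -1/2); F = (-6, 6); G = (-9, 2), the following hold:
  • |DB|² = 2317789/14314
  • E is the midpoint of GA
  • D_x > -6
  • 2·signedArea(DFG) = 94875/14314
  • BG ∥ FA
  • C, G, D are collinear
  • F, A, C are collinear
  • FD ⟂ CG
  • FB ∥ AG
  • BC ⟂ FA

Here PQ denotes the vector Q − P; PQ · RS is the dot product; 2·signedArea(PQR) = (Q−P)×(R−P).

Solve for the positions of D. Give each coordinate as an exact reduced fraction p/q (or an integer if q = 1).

1. D_x = -73971/14314  [C, G, D are collinear ∩ FD ⟂ CG]
2. D_y = 70143/14314  [C, G, D are collinear ∩ FD ⟂ CG]
   → D = (-73971/14314, 70143/14314)

D = (-73971/14314, 70143/14314)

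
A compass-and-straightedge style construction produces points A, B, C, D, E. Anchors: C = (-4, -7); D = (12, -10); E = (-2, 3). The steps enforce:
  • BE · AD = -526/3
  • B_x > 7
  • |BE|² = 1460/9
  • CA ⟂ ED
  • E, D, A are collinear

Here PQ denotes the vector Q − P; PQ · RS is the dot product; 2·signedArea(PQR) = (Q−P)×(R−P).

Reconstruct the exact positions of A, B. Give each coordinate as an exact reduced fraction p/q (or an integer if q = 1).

1. A_x = 698/365  [E, D, A are collinear ∩ CA ⟂ ED]
2. A_y = -231/365  [E, D, A are collinear ∩ CA ⟂ ED]
   → A = (698/365, -231/365)
3. B_x = 22/3  [line -3682/365·x + 3419/365·y + 139127/1095 = 0 ∩ |BE|² = 1460/9]
4. B_y = -17/3  [line -3682/365·x + 3419/365·y + 139127/1095 = 0 ∩ |BE|² = 1460/9]
   → B = (22/3, -17/3)

A = (698/365, -231/365)
B = (22/3, -17/3)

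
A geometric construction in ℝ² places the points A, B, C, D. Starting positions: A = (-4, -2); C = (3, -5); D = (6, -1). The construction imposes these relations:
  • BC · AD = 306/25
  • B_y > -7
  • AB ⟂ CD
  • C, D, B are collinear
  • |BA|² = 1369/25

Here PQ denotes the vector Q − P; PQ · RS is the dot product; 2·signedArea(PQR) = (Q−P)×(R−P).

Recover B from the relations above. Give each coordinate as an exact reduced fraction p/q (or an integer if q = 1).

1. B_x = 48/25  [C, D, B are collinear ∩ AB ⟂ CD]
2. B_y = -161/25  [C, D, B are collinear ∩ AB ⟂ CD]
   → B = (48/25, -161/25)

B = (48/25, -161/25)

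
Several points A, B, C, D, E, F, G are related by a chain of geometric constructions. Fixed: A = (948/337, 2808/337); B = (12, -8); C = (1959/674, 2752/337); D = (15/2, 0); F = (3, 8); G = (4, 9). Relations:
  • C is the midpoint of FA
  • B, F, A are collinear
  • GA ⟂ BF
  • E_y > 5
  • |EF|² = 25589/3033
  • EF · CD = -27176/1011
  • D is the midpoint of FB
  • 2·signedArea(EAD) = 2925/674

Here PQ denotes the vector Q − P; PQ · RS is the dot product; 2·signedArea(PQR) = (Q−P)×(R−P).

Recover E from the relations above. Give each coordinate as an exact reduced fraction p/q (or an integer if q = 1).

1. E_x = 4855/1011  [EF · CD = -27176/1011 ∩ 2·signedArea(EAD) = 2925/674]
2. E_y = 5785/1011  [EF · CD = -27176/1011 ∩ 2·signedArea(EAD) = 2925/674]
   → E = (4855/1011, 5785/1011)

E = (4855/1011, 5785/1011)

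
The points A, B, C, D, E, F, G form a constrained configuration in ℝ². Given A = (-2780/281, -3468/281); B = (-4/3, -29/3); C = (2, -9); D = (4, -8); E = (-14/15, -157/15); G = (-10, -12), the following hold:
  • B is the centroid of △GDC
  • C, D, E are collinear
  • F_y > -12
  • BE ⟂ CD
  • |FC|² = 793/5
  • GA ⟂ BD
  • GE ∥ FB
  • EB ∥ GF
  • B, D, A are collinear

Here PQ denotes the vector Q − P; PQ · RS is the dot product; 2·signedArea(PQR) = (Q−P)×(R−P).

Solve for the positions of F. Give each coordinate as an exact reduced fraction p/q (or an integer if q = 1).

F = (-52/5, -56/5)

1. F_x = -52/5  [GE ∥ FB ∩ EB ∥ GF]
2. F_y = -56/5  [GE ∥ FB ∩ EB ∥ GF]
   → F = (-52/5, -56/5)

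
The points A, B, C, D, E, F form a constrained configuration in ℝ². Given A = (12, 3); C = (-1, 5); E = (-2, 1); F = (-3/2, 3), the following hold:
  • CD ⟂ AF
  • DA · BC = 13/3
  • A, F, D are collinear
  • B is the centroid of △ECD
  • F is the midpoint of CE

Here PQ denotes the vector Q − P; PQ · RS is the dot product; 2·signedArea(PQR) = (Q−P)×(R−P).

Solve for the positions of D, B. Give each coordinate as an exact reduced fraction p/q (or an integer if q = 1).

1. D_x = -1  [A, F, D are collinear ∩ CD ⟂ AF]
2. D_y = 3  [A, F, D are collinear ∩ CD ⟂ AF]
   → D = (-1, 3)
3. B_x = -4/3  [B is the centroid of △ECD]
4. B_y = 3  [B is the centroid of △ECD]
   → B = (-4/3, 3)

B = (-4/3, 3)
D = (-1, 3)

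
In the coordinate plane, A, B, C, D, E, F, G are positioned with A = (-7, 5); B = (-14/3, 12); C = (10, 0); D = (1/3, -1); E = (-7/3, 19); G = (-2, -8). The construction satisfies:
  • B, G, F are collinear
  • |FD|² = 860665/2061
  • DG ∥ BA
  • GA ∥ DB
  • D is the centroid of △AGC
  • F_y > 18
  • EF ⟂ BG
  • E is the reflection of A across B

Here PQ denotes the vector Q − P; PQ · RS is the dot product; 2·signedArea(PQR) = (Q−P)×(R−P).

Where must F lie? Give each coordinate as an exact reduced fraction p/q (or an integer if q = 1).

F = (-3808/687, 4253/229)

1. F_x = -3808/687  [B, G, F are collinear ∩ EF ⟂ BG]
2. F_y = 4253/229  [B, G, F are collinear ∩ EF ⟂ BG]
   → F = (-3808/687, 4253/229)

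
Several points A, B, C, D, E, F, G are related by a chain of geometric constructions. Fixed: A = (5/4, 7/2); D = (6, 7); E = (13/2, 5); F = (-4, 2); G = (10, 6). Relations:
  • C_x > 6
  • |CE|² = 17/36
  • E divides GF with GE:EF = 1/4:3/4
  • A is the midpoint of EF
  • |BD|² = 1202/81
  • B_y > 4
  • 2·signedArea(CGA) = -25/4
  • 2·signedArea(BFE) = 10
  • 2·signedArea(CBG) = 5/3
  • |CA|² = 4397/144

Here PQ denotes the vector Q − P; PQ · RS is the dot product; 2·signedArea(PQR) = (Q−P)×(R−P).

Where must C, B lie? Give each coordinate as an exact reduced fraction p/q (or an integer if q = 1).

1. C_x = 19/3  [line 5/2·x + -35/4·y + 135/4 = 0 ∩ |CA|² = 4397/144]
2. C_y = 17/3  [line 5/2·x + -35/4·y + 135/4 = 0 ∩ |CA|² = 4397/144]
   → C = (19/3, 17/3)
3. B_x = 25/9  [2·signedArea(CBG) = 5/3 ∩ 2·signedArea(BFE) = 10]
4. B_y = 44/9  [2·signedArea(CBG) = 5/3 ∩ 2·signedArea(BFE) = 10]
   → B = (25/9, 44/9)

B = (25/9, 44/9)
C = (19/3, 17/3)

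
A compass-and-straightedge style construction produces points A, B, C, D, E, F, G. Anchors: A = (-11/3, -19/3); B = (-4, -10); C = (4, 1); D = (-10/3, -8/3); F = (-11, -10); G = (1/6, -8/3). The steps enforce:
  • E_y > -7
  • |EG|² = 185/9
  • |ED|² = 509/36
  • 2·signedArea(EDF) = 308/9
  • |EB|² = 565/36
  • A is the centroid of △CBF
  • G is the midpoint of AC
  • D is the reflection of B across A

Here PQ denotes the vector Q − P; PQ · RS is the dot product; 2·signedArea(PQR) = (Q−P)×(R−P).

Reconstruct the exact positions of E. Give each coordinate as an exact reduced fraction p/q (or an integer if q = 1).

1. E_x = -5/2  [line 22/3·x + -23/3·y + -272/9 = 0 ∩ |EB|² = 565/36]
2. E_y = -19/3  [line 22/3·x + -23/3·y + -272/9 = 0 ∩ |EB|² = 565/36]
   → E = (-5/2, -19/3)

E = (-5/2, -19/3)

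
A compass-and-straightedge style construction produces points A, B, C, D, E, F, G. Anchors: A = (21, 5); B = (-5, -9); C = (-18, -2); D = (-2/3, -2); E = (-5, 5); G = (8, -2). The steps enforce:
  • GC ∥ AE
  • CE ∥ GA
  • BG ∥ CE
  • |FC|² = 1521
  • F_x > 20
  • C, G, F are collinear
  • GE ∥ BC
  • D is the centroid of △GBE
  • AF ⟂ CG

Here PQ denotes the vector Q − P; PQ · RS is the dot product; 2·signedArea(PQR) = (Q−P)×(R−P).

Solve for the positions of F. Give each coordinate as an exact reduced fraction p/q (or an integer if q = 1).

F = (21, -2)

1. F_x = 21  [C, G, F are collinear ∩ AF ⟂ CG]
2. F_y = -2  [C, G, F are collinear ∩ AF ⟂ CG]
   → F = (21, -2)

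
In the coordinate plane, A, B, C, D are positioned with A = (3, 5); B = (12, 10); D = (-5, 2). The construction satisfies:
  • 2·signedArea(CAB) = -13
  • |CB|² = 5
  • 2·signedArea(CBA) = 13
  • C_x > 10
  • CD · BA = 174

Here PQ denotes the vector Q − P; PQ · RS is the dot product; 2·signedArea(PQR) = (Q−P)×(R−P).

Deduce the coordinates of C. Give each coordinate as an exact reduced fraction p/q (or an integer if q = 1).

C = (11, 8)

1. C_x = 11  [2·signedArea(CAB) = -13 ∩ CD · BA = 174]
2. C_y = 8  [2·signedArea(CAB) = -13 ∩ CD · BA = 174]
   → C = (11, 8)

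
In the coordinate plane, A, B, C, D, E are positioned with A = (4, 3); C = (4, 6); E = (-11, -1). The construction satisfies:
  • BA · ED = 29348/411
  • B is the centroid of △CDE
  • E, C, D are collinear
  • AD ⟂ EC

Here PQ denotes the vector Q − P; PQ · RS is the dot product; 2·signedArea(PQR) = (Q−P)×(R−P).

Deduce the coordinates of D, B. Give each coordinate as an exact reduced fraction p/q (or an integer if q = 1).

1. D_x = 781/274  [E, C, D are collinear ∩ AD ⟂ EC]
2. D_y = 1497/274  [E, C, D are collinear ∩ AD ⟂ EC]
   → D = (781/274, 1497/274)
3. B_x = -379/274  [B is the centroid of △CDE]
4. B_y = 2867/822  [B is the centroid of △CDE]
   → B = (-379/274, 2867/822)

B = (-379/274, 2867/822)
D = (781/274, 1497/274)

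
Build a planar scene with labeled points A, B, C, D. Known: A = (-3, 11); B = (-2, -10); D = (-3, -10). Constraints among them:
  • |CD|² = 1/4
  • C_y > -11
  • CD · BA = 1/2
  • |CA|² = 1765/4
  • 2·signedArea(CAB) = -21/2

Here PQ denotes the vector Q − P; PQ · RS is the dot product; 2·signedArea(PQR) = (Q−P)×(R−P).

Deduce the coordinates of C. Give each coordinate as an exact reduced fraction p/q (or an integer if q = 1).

C = (-5/2, -10)

1. C_x = -5/2  [CD · BA = 1/2 ∩ 2·signedArea(CAB) = -21/2]
2. C_y = -10  [CD · BA = 1/2 ∩ 2·signedArea(CAB) = -21/2]
   → C = (-5/2, -10)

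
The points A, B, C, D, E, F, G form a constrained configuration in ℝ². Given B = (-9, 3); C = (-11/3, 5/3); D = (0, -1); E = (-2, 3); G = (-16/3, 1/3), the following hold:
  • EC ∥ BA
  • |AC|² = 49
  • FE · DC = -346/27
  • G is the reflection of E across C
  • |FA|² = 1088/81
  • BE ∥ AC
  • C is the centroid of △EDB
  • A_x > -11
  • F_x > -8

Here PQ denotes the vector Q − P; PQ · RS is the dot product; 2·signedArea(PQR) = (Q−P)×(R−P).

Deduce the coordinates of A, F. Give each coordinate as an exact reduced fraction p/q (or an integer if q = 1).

1. A_x = -32/3  [BE ∥ AC ∩ EC ∥ BA]
2. A_y = 5/3  [BE ∥ AC ∩ EC ∥ BA]
   → A = (-32/3, 5/3)
3. F_x = -64/9  [line 11/3·x + -8/3·y + 760/27 = 0 ∩ |FA|² = 1088/81]
4. F_y = 7/9  [line 11/3·x + -8/3·y + 760/27 = 0 ∩ |FA|² = 1088/81]
   → F = (-64/9, 7/9)

A = (-32/3, 5/3)
F = (-64/9, 7/9)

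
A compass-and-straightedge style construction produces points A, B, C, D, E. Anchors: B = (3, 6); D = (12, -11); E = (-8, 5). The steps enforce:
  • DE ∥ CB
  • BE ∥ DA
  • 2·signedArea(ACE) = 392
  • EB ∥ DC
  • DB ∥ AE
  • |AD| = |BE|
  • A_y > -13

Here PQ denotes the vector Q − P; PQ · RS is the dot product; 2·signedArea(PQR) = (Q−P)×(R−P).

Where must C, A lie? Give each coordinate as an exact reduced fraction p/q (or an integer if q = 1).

A = (1, -12)
C = (23, -10)

1. C_x = 23  [DE ∥ CB ∩ EB ∥ DC]
2. C_y = -10  [DE ∥ CB ∩ EB ∥ DC]
   → C = (23, -10)
3. A_x = 1  [DB ∥ AE ∩ BE ∥ DA]
4. A_y = -12  [DB ∥ AE ∩ BE ∥ DA]
   → A = (1, -12)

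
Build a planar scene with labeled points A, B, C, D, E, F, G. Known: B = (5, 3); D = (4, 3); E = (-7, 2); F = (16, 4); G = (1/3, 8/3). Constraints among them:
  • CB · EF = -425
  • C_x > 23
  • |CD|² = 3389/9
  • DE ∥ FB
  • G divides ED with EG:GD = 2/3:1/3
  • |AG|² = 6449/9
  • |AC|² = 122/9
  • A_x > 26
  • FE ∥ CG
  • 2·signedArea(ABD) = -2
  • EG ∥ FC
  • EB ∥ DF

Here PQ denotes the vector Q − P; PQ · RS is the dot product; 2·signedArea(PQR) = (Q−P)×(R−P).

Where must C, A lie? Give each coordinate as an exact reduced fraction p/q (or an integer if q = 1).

A = (27, 5)
C = (70/3, 14/3)

1. C_x = 70/3  [FE ∥ CG ∩ EG ∥ FC]
2. C_y = 14/3  [FE ∥ CG ∩ EG ∥ FC]
   → C = (70/3, 14/3)
3. A_y = 5  [2·signedArea(ABD) = -2]
4. A_x = 27  [|AC|² = 122/9]
   → A = (27, 5)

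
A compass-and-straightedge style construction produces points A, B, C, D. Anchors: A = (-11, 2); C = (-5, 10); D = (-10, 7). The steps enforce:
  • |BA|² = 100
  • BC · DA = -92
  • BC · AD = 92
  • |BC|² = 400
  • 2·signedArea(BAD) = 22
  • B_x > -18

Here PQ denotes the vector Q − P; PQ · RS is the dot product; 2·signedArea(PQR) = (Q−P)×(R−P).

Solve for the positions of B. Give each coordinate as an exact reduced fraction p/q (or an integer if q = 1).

1. B_x = -17  [BC · DA = -92 ∩ 2·signedArea(BAD) = 22]
2. B_y = -6  [BC · DA = -92 ∩ 2·signedArea(BAD) = 22]
   → B = (-17, -6)

B = (-17, -6)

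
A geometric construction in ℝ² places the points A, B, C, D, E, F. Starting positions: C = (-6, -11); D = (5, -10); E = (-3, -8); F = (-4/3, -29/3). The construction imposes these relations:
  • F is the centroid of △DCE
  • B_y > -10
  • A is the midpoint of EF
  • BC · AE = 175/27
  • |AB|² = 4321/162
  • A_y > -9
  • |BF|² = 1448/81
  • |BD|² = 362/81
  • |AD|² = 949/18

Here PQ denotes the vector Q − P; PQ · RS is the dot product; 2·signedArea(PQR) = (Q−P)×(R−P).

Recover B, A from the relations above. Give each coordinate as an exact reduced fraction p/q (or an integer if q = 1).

A = (-13/6, -53/6)
B = (26/9, -89/9)

1. A_x = -13/6  [A is the midpoint of EF]
2. A_y = -53/6  [A is the midpoint of EF]
   → A = (-13/6, -53/6)
3. B_x = 26/9  [line 5/6·x + -5/6·y + -575/54 = 0 ∩ |BF|² = 1448/81]
4. B_y = -89/9  [line 5/6·x + -5/6·y + -575/54 = 0 ∩ |BF|² = 1448/81]
   → B = (26/9, -89/9)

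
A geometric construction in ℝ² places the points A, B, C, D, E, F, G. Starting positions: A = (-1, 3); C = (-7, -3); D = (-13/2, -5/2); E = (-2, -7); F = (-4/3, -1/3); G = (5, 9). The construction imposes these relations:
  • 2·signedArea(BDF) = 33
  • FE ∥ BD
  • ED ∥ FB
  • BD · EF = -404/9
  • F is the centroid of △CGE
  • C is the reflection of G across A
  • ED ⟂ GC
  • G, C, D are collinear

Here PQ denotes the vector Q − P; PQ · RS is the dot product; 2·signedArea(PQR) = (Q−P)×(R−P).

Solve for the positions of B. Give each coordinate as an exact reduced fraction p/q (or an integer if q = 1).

1. B_x = -35/6  [FE ∥ BD ∩ ED ∥ FB]
2. B_y = 25/6  [FE ∥ BD ∩ ED ∥ FB]
   → B = (-35/6, 25/6)

B = (-35/6, 25/6)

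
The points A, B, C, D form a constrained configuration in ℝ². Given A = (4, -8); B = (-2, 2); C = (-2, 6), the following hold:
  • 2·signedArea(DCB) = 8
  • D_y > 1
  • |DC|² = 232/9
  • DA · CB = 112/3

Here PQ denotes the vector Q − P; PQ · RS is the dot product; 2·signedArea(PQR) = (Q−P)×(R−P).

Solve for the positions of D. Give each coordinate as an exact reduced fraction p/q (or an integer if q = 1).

1. D_x = 0  [2·signedArea(DCB) = 8 ∩ DA · CB = 112/3]
2. D_y = 4/3  [2·signedArea(DCB) = 8 ∩ DA · CB = 112/3]
   → D = (0, 4/3)

D = (0, 4/3)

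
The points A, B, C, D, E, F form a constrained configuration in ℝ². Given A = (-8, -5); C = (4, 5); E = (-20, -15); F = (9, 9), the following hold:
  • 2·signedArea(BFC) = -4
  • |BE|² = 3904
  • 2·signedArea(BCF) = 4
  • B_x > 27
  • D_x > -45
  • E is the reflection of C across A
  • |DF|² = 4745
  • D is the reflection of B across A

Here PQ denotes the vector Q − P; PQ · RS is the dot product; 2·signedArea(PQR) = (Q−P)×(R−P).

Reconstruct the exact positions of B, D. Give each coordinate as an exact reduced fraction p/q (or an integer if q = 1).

B = (28, 25)
D = (-44, -35)

1. B_x = 28  [line -4·x + 5·y + -13 = 0 ∩ |BE|² = 3904]
2. B_y = 25  [line -4·x + 5·y + -13 = 0 ∩ |BE|² = 3904]
   → B = (28, 25)
3. D_x = -44  [D is the reflection of B across A]
4. D_y = -35  [D is the reflection of B across A]
   → D = (-44, -35)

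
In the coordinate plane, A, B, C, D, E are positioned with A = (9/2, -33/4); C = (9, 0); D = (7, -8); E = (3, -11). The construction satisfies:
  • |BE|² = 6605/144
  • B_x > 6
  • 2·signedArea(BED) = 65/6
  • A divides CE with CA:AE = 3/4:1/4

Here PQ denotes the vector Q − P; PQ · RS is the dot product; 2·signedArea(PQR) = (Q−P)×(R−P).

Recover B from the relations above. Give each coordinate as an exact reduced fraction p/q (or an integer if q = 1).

1. B_x = 41/6  [line -3·x + 4·y + 253/6 = 0 ∩ |BE|² = 6605/144]
2. B_y = -65/12  [line -3·x + 4·y + 253/6 = 0 ∩ |BE|² = 6605/144]
   → B = (41/6, -65/12)

B = (41/6, -65/12)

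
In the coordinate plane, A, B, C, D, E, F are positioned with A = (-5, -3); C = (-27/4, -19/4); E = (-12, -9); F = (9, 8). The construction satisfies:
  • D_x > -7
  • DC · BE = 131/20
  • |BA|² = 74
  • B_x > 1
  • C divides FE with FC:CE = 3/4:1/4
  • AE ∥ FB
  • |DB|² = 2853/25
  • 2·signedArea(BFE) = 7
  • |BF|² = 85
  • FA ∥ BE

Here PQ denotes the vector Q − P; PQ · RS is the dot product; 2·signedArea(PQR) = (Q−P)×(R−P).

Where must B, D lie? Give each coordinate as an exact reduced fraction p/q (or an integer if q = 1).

1. B_x = 2  [FA ∥ BE ∩ AE ∥ FB]
2. B_y = 2  [FA ∥ BE ∩ AE ∥ FB]
   → B = (2, 2)
3. D_x = -32/5  [line 14·x + 11·y + 701/5 = 0 ∩ |DB|² = 2853/25]
4. D_y = -23/5  [line 14·x + 11·y + 701/5 = 0 ∩ |DB|² = 2853/25]
   → D = (-32/5, -23/5)

B = (2, 2)
D = (-32/5, -23/5)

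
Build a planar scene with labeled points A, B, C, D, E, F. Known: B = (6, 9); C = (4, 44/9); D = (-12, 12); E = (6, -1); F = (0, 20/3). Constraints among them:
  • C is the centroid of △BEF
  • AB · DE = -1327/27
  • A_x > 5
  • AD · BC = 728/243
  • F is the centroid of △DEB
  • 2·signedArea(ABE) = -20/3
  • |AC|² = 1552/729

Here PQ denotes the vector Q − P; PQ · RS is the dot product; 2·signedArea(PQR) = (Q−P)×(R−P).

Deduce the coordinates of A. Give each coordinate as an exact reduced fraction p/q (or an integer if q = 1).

A = (16/3, 116/27)

1. A_x = 16/3  [2·signedArea(ABE) = -20/3 ∩ AD · BC = 728/243]
2. A_y = 116/27  [2·signedArea(ABE) = -20/3 ∩ AD · BC = 728/243]
   → A = (16/3, 116/27)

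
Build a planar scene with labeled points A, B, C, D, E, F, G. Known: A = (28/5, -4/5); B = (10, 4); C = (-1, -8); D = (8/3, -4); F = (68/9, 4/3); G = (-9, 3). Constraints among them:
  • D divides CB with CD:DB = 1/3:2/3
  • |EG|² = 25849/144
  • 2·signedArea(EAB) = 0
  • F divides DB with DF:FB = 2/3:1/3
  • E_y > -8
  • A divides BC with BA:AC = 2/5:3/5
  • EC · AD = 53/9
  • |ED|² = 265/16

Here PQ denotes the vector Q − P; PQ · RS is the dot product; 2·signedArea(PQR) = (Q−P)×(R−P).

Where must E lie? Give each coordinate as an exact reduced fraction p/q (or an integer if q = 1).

E = (-1/12, -7)

1. E_x = -1/12  [2·signedArea(EAB) = 0 ∩ EC · AD = 53/9]
2. E_y = -7  [2·signedArea(EAB) = 0 ∩ EC · AD = 53/9]
   → E = (-1/12, -7)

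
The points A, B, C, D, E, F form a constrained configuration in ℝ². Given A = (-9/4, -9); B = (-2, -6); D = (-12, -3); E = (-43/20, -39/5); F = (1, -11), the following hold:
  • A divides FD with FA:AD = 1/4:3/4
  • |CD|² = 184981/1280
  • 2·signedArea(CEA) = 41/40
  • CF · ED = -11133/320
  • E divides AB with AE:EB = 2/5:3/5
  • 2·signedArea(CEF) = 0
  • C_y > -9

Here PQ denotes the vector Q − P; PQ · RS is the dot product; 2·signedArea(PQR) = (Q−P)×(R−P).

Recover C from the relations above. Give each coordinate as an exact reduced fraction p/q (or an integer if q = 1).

1. C_x = -109/80  [2·signedArea(CEF) = 0 ∩ 2·signedArea(CEA) = 41/40]
2. C_y = -43/5  [2·signedArea(CEF) = 0 ∩ 2·signedArea(CEA) = 41/40]
   → C = (-109/80, -43/5)

C = (-109/80, -43/5)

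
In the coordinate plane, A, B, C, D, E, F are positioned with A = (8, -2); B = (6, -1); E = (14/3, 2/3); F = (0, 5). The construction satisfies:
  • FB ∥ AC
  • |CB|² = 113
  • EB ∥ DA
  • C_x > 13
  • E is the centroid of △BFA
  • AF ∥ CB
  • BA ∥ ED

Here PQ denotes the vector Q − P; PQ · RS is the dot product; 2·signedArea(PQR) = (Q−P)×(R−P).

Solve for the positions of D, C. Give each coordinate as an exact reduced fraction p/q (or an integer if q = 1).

1. D_x = 20/3  [EB ∥ DA ∩ BA ∥ ED]
2. D_y = -1/3  [EB ∥ DA ∩ BA ∥ ED]
   → D = (20/3, -1/3)
3. C_x = 14  [AF ∥ CB ∩ FB ∥ AC]
4. C_y = -8  [AF ∥ CB ∩ FB ∥ AC]
   → C = (14, -8)

C = (14, -8)
D = (20/3, -1/3)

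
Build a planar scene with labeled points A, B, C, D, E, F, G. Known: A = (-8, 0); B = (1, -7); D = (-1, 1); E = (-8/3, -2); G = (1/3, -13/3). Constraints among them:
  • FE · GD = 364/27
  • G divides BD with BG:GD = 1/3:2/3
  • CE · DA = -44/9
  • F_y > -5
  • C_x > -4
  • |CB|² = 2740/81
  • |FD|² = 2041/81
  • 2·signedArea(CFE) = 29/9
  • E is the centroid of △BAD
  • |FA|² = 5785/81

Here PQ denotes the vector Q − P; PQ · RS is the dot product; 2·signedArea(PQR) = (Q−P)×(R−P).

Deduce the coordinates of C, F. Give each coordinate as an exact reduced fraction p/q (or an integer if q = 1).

C = (-29/9, -3)
F = (-5/9, -4)

1. F_x = -5/9  [line 4/3·x + -16/3·y + -556/27 = 0 ∩ |FA|² = 5785/81]
2. F_y = -4  [line 4/3·x + -16/3·y + -556/27 = 0 ∩ |FA|² = 5785/81]
   → F = (-5/9, -4)
3. C_x = -29/9  [2·signedArea(CFE) = 29/9 ∩ CE · DA = -44/9]
4. C_y = -3  [2·signedArea(CFE) = 29/9 ∩ CE · DA = -44/9]
   → C = (-29/9, -3)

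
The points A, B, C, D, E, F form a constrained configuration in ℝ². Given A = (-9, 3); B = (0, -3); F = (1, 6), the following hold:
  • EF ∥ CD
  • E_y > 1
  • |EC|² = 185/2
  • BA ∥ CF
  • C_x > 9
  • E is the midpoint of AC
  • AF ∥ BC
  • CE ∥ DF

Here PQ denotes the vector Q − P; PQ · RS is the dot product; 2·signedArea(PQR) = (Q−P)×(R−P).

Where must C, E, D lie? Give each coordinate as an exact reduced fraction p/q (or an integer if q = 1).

1. C_x = 10  [BA ∥ CF ∩ AF ∥ BC]
2. C_y = 0  [BA ∥ CF ∩ AF ∥ BC]
   → C = (10, 0)
3. E_x = 1/2  [E is the midpoint of AC]
4. E_y = 3/2  [E is the midpoint of AC]
   → E = (1/2, 3/2)
5. D_x = 21/2  [CE ∥ DF ∩ EF ∥ CD]
6. D_y = 9/2  [CE ∥ DF ∩ EF ∥ CD]
   → D = (21/2, 9/2)

C = (10, 0)
D = (21/2, 9/2)
E = (1/2, 3/2)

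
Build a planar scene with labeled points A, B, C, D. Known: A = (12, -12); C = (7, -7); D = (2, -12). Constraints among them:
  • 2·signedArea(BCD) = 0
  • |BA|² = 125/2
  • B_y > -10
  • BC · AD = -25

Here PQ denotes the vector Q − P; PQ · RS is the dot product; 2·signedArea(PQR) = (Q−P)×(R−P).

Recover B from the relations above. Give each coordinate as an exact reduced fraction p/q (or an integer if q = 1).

B = (9/2, -19/2)

1. B_x = 9/2  [2·signedArea(BCD) = 0 ∩ BC · AD = -25]
2. B_y = -19/2  [2·signedArea(BCD) = 0 ∩ BC · AD = -25]
   → B = (9/2, -19/2)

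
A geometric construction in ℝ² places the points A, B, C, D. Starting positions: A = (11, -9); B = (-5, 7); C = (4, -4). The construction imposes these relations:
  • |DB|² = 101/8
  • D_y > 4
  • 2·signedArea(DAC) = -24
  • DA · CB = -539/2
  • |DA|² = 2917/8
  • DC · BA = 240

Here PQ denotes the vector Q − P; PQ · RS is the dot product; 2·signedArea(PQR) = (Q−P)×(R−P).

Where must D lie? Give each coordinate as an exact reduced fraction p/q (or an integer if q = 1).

D = (-11/4, 17/4)

1. D_x = -11/4  [2·signedArea(DAC) = -24 ∩ DA · CB = -539/2]
2. D_y = 17/4  [2·signedArea(DAC) = -24 ∩ DA · CB = -539/2]
   → D = (-11/4, 17/4)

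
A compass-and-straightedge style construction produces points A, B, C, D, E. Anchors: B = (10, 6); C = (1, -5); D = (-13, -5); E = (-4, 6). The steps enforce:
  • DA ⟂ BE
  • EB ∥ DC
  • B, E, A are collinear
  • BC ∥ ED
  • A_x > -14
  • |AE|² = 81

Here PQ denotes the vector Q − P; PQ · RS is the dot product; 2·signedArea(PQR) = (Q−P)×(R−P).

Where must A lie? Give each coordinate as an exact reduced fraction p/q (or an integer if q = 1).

A = (-13, 6)

1. A_x = -13  [B, E, A are collinear ∩ DA ⟂ BE]
2. A_y = 6  [B, E, A are collinear ∩ DA ⟂ BE]
   → A = (-13, 6)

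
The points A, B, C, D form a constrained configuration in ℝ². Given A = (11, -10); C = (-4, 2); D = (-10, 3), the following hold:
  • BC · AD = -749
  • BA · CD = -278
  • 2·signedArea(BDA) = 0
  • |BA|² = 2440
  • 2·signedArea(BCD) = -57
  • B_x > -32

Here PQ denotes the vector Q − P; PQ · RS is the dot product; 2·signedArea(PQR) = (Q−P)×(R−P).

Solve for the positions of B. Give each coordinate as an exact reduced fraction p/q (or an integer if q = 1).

1. B_x = -31  [2·signedArea(BDA) = 0 ∩ BA · CD = -278]
2. B_y = 16  [2·signedArea(BDA) = 0 ∩ BA · CD = -278]
   → B = (-31, 16)

B = (-31, 16)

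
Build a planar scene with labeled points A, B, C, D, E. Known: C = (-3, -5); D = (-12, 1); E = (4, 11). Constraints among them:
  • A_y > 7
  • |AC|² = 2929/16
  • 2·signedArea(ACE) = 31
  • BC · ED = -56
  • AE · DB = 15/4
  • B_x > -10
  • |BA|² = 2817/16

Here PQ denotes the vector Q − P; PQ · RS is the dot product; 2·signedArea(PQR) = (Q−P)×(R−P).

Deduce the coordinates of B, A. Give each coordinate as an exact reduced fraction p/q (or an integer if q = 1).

A = (3/4, 8)
B = (-9, -1)

1. A_x = 3/4  [line -16·x + 7·y + -44 = 0 ∩ |AC|² = 2929/16]
2. A_y = 8  [line -16·x + 7·y + -44 = 0 ∩ |AC|² = 2929/16]
   → A = (3/4, 8)
3. B_x = -9  [BC · ED = -56 ∩ AE · DB = 15/4]
4. B_y = -1  [BC · ED = -56 ∩ AE · DB = 15/4]
   → B = (-9, -1)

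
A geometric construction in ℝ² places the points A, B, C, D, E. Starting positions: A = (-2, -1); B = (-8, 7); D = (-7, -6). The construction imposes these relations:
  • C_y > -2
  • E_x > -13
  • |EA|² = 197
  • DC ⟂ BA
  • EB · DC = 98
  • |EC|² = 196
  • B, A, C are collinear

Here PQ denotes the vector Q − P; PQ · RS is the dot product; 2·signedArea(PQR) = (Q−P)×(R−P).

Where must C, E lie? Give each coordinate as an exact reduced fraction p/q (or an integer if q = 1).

1. C_x = -7/5  [B, A, C are collinear ∩ DC ⟂ BA]
2. C_y = -9/5  [B, A, C are collinear ∩ DC ⟂ BA]
   → C = (-7/5, -9/5)
3. E_x = -63/5  [line -28/5·x + -21/5·y + -567/5 = 0 ∩ |EC|² = 196]
4. E_y = -51/5  [line -28/5·x + -21/5·y + -567/5 = 0 ∩ |EC|² = 196]
   → E = (-63/5, -51/5)

C = (-7/5, -9/5)
E = (-63/5, -51/5)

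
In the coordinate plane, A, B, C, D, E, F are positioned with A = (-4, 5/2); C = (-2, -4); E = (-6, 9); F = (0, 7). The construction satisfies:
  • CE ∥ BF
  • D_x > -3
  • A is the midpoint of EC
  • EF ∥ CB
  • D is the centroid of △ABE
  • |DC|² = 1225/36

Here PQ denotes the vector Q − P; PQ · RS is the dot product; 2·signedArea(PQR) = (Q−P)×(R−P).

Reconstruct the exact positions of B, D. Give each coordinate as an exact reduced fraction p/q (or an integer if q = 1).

1. B_x = 4  [CE ∥ BF ∩ EF ∥ CB]
2. B_y = -6  [CE ∥ BF ∩ EF ∥ CB]
   → B = (4, -6)
3. D_x = -2  [D is the centroid of △ABE]
4. D_y = 11/6  [D is the centroid of △ABE]
   → D = (-2, 11/6)

B = (4, -6)
D = (-2, 11/6)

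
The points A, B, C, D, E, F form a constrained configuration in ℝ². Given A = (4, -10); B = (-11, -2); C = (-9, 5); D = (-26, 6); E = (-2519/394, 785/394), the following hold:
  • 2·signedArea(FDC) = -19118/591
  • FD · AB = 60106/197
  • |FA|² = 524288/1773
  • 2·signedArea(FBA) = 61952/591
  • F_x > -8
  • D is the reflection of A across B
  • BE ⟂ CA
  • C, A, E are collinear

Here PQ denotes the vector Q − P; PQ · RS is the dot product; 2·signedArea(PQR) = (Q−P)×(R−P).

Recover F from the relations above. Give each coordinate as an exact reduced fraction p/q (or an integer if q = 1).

F = (-4292/591, 590/197)

1. F_x = -4292/591  [2·signedArea(FDC) = -19118/591 ∩ 2·signedArea(FBA) = 61952/591]
2. F_y = 590/197  [2·signedArea(FDC) = -19118/591 ∩ 2·signedArea(FBA) = 61952/591]
   → F = (-4292/591, 590/197)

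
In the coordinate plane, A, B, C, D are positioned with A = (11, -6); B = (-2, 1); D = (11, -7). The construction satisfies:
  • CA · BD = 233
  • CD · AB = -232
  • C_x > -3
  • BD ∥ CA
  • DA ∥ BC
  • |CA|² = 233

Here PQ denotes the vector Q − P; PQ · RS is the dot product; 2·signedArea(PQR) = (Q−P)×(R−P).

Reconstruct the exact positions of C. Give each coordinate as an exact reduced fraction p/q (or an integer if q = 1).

1. C_x = -2  [BD ∥ CA ∩ DA ∥ BC]
2. C_y = 2  [BD ∥ CA ∩ DA ∥ BC]
   → C = (-2, 2)

C = (-2, 2)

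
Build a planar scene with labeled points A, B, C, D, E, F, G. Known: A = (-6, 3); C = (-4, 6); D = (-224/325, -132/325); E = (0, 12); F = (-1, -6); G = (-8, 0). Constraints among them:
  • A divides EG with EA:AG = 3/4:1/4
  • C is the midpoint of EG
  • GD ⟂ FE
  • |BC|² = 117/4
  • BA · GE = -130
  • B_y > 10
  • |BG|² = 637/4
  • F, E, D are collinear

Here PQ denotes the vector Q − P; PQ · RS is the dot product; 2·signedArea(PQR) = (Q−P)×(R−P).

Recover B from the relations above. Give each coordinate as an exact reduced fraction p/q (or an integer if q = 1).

B = (-1, 21/2)

1. B_x = -1  [line -8·x + -12·y + 118 = 0 ∩ |BC|² = 117/4]
2. B_y = 21/2  [line -8·x + -12·y + 118 = 0 ∩ |BC|² = 117/4]
   → B = (-1, 21/2)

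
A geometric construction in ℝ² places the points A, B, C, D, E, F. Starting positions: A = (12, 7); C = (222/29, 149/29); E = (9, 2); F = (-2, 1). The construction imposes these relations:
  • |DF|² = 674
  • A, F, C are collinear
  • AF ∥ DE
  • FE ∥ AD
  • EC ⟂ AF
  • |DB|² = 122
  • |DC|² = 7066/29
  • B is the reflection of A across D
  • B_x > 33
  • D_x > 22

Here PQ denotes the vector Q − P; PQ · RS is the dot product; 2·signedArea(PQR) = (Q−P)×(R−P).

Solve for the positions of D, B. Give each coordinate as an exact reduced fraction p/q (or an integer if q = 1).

B = (34, 9)
D = (23, 8)

1. D_x = 23  [AF ∥ DE ∩ FE ∥ AD]
2. D_y = 8  [AF ∥ DE ∩ FE ∥ AD]
   → D = (23, 8)
3. B_x = 34  [B is the reflection of A across D]
4. B_y = 9  [B is the reflection of A across D]
   → B = (34, 9)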